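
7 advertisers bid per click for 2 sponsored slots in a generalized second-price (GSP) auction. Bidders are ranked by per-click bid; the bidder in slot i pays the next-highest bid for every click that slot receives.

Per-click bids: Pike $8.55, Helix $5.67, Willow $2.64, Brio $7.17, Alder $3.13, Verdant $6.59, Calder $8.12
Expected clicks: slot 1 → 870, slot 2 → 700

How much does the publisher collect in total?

Per-click bids in order: $8.55 (Pike) > $8.12 (Calder) > $7.17 (Brio) > …
Slot 1: Pike pays $8.12 × 870 = $7064.40
Slot 2: Calder pays $7.17 × 700 = $5019.00
Total = $12083.40

Total revenue: $12083.40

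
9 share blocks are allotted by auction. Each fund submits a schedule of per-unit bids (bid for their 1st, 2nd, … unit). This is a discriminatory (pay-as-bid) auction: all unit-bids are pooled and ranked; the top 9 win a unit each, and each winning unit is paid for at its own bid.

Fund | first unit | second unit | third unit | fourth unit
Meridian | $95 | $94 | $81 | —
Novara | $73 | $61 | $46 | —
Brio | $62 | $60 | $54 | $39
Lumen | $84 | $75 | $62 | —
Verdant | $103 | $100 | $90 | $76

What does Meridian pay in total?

Meridian pays $270

Merging the schedules and taking the best 9: 103 (Verdant-1), 100 (Verdant-2), 95 (Meridian-1), 94 (Meridian-2), 90 (Verdant-3), 84 (Lumen-1), 81 (Meridian-3), 76 (Verdant-4), 75 (Lumen-2)
Next rejected bid: $73 (not a price — pay-as-bid).
Meridian's winning unit-bids: 95 + 94 + 81 = $270.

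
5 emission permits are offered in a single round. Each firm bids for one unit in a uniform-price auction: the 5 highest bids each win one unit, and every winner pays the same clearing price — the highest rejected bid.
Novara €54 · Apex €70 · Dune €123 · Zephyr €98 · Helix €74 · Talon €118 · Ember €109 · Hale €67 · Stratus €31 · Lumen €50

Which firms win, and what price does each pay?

Dune, Talon, Ember, Zephyr, Helix; each pays €70

Ordering the bids: 123 (Dune), 118 (Talon), 109 (Ember), 98 (Zephyr), 74 (Helix), 70 (Apex), 67 (Hale), …
Top 5: Dune, Talon, Ember, Zephyr, Helix.
First losing bid is Apex's €70, which sets the uniform price.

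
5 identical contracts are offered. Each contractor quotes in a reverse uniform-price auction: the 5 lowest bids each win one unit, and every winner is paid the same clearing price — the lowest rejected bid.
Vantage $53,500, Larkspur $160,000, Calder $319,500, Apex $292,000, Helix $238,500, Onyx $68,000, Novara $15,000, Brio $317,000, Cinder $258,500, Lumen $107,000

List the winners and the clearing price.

Ordering the bids: 15,000 (Novara), 53,500 (Vantage), 68,000 (Onyx), 107,000 (Lumen), 160,000 (Larkspur), 238,500 (Helix), 258,500 (Cinder), …
Winners (5 units): Novara, Vantage, Onyx, Lumen, Larkspur.
Lowest unsuccessful bid: $238,500 → clearing price.

Novara, Vantage, Onyx, Lumen, Larkspur; each is paid $238,500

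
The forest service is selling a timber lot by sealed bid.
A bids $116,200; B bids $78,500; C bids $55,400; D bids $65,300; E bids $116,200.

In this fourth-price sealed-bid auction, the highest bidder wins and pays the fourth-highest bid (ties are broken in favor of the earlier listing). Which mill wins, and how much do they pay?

Sorting bids: 116,200 (A) > 116,200 (E) > 78,500 (B) > 65,300 (D) > 55,400 (C)
A and E tie at $116,200; tie-break gives it to A.
A wins; payment is bid #4 in the ranking = $65,300.

A pays $65,300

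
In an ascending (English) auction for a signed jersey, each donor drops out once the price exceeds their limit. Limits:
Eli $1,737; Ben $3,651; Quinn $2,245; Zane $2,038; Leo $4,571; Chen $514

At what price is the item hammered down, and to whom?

Limits ranked: 4,571 (Leo) > 3,651 (Ben) > 2,245 (Quinn) > 2,038 (Zane) > 1,737 (Eli) > 514 (Chen)
Ben is the last rival to drop out, at $3,651; Leo remains and wins at that price.

Leo wins at $3,651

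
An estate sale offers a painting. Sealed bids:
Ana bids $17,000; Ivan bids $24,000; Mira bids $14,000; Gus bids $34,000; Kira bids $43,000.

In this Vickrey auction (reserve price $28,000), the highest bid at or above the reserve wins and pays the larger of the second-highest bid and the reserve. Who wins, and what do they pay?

Kira pays $34,000

Bids in order: 43,000 (Kira) > 34,000 (Gus) > 24,000 (Ivan) > 17,000 (Ana) > 14,000 (Mira)
Kira has the top bid at or above the reserve ($43,000).
max(second-highest $34,000, reserve $28,000) = $34,000; the reserve does not bind.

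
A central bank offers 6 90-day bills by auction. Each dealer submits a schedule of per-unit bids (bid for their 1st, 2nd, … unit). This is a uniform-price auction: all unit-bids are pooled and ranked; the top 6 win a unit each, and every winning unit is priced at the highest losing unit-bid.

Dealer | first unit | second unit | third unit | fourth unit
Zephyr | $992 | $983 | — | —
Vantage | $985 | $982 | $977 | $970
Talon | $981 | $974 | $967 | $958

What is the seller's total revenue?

Total revenue: $5,844

Pooled unit-bids ranked (top 6): 992 (Zephyr-1), 985 (Vantage-1), 983 (Zephyr-2), 982 (Vantage-2), 981 (Talon-1), 977 (Vantage-3)
The (k+1)-th unit-bid is $974.
Allocation: Talon 1, Vantage 3, Zephyr 2. Every unit priced at $974.
Revenue = 6 × 974 = $5,844.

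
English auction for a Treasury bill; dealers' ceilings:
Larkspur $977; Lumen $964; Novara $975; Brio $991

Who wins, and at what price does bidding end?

Brio wins at $977

Sorting limits: 991 (Brio) > 977 (Larkspur) > 975 (Novara) > 964 (Lumen)
Larkspur is the last rival to drop out, at $977; Brio remains and wins at that price.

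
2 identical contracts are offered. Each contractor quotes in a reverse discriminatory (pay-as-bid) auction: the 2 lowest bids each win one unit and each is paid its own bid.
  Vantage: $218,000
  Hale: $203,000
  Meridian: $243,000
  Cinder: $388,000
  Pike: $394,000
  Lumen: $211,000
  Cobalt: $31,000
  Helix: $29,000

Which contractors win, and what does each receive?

Helix $29,000, Cobalt $31,000

Sorting: 29,000 (Helix), 31,000 (Cobalt), 203,000 (Hale), 211,000 (Lumen), …
The 2 lowest are Helix, Cobalt.
Each winner is paid its own bid: Helix $29,000, Cobalt $31,000.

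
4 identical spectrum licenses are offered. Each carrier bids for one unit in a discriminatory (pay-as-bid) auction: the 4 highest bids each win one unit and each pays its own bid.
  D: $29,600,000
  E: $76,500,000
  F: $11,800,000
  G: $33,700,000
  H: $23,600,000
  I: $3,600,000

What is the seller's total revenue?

Total revenue: $163,400,000

Bids ranked high→low: 76,500,000 (E), 33,700,000 (G), 29,600,000 (D), 23,600,000 (H), 11,800,000 (F), 3,600,000 (I)
Top 4: E, G, D, H.
Total revenue = 76,500,000 + 33,700,000 + 29,600,000 + 23,600,000 = $163,400,000.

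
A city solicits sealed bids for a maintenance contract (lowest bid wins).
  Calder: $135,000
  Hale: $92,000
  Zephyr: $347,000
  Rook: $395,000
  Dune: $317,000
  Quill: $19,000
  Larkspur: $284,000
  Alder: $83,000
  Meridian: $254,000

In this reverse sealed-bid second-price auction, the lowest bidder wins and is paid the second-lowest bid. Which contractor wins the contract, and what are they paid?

Quill is paid $83,000

Sorting bids: 19,000 (Quill) < 83,000 (Alder) < 92,000 (Hale) < 135,000 (Calder) < 254,000 (Meridian) < 284,000 (Larkspur) < …
Quill is lowest; is paid the second-lowest bid, $83,000.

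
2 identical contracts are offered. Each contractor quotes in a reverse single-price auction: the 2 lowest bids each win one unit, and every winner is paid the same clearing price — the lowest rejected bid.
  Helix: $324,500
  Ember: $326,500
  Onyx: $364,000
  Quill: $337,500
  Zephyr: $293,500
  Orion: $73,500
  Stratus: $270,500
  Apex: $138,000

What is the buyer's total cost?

Sorting: 73,500 (Orion), 138,000 (Apex), 270,500 (Stratus), 293,500 (Zephyr), …
Winners (2 units): Orion, Apex.
Lowest unsuccessful bid: $270,500 → clearing price.
Total cost = 2 × $270,500 = $541,000.

Total cost: $541,000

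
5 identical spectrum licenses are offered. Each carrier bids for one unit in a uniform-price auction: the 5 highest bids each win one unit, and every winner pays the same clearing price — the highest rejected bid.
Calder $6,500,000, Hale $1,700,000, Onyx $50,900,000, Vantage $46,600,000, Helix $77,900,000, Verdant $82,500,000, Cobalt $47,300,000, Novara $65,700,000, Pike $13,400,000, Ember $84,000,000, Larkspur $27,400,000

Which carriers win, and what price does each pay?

Ember, Verdant, Helix, Novara, Onyx; each pays $47,300,000

Bids ranked high→low: 84,000,000 (Ember), 82,500,000 (Verdant), 77,900,000 (Helix), 65,700,000 (Novara), 50,900,000 (Onyx), 47,300,000 (Cobalt), 46,600,000 (Vantage), …
The 5 highest are Ember, Verdant, Helix, Novara, Onyx.
Clearing price = highest rejected bid = $47,300,000.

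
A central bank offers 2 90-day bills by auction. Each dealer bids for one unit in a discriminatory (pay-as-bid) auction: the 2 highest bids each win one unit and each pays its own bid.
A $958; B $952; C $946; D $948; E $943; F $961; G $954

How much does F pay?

Bids ranked high→low: 961 (F), 958 (A), 954 (G), 952 (B), …
Winners (2 units): F, A.
F wins → own bid $961.

F pays $961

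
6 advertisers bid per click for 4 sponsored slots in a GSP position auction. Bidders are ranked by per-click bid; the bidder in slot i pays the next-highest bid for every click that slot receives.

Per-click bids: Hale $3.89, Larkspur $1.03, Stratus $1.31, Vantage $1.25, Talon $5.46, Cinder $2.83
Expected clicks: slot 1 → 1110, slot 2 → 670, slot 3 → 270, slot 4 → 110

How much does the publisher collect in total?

Ranked by bid: $5.46 (Talon) > $3.89 (Hale) > $2.83 (Cinder) > $1.31 (Stratus) > $1.25 (Vantage) > …
Slot 1: Talon pays $3.89 × 1110 = $4317.90
Slot 2: Hale pays $2.83 × 670 = $1896.10
Slot 3: Cinder pays $1.31 × 270 = $353.70
Slot 4: Stratus pays $1.25 × 110 = $137.50
Total = $6705.20

Total revenue: $6705.20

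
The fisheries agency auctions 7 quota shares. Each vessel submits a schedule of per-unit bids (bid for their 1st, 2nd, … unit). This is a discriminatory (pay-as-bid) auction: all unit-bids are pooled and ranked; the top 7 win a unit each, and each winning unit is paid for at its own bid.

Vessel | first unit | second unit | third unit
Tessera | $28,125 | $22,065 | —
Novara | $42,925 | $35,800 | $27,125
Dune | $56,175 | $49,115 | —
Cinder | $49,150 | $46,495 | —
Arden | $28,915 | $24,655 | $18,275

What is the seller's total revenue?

All unit-bids, highest first — top 7: 56,175 (Dune-1), 49,150 (Cinder-1), 49,115 (Dune-2), 46,495 (Cinder-2), 42,925 (Novara-1), 35,800 (Novara-2), 28,915 (Arden-1)
Next rejected bid: $28,125 (not a price — pay-as-bid).
Each winning unit pays its own bid.
Revenue = 56,175 + 49,150 + 49,115 + 46,495 + 42,925 + 35,800 + 28,915 = $308,575.

Total revenue: $308,575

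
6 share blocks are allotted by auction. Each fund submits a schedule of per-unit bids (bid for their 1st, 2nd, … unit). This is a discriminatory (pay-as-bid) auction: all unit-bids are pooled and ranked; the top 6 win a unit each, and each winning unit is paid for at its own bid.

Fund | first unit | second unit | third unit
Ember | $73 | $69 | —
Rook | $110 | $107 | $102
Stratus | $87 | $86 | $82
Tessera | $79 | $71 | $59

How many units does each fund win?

Rook 3, Stratus 3

All unit-bids, highest first — top 6: 110 (Rook-1), 107 (Rook-2), 102 (Rook-3), 87 (Stratus-1), 86 (Stratus-2), 82 (Stratus-3)
Next rejected bid: $79 (not a price — pay-as-bid).
Allocation: Rook 3, Stratus 3.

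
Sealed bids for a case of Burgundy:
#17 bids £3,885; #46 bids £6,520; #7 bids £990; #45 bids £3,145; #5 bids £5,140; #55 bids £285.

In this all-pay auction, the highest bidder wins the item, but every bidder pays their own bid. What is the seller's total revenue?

Total revenue: £19,965

All-pay auction: the highest bidder wins the item, but every bidder pays their own bid.
Bids in order: 6,520 (#46) > 5,140 (#5) > 3,885 (#17) > 3,145 (#45) > 990 (#7) > 285 (#55)
Every bidder forfeits their bid regardless of winning.
Revenue = 3,885 + 6,520 + 990 + 3,145 + 5,140 + 285 = £19,965.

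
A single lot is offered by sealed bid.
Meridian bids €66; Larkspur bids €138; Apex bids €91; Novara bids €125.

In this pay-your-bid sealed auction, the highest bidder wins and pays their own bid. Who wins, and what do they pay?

Larkspur pays €138

Sorting bids: 138 (Larkspur) > 125 (Novara) > 91 (Apex) > 66 (Meridian)
First-price: Larkspur pays what they bid, €138.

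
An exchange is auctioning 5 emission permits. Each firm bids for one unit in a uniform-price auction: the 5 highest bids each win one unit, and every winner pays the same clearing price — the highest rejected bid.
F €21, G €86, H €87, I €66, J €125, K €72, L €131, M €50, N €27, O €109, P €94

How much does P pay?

Ordering the bids: 131 (L), 125 (J), 109 (O), 94 (P), 87 (H), 86 (G), 72 (K), …
Winners (5 units): L, J, O, P, H.
Highest unsuccessful bid: €86 → clearing price.
P wins → pays €86.

P pays €86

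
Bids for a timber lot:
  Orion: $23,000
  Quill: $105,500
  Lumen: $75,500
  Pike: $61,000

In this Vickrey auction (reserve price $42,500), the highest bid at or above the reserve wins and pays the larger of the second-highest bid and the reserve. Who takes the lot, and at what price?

Quill pays $75,500

Vickrey auction (reserve price $42,500): the highest bid at or above the reserve wins and pays the larger of the second-highest bid and the reserve.
Bids ranked: 105,500 (Quill) > 75,500 (Lumen) > 61,000 (Pike) > 23,000 (Orion)
Highest eligible bid: Quill at $105,500.
Second-highest bid $75,500 exceeds the reserve $42,500 → payment $75,500.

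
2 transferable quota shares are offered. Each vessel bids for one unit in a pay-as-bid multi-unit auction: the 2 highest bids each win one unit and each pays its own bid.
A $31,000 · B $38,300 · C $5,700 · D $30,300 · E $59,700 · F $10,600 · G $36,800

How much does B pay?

Sorting: 59,700 (E), 38,300 (B), 36,800 (G), 31,000 (A), …
Winners (2 units): E, B.
B wins → own bid $38,300.

B pays $38,300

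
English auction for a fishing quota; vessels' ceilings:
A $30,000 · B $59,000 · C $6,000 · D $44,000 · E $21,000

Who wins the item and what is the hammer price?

B wins at $44,000

Sorting limits: 59,000 (B) > 44,000 (D) > 30,000 (A) > 21,000 (E) > 6,000 (C)
Bidding ends when D exits at $44,000; B takes it.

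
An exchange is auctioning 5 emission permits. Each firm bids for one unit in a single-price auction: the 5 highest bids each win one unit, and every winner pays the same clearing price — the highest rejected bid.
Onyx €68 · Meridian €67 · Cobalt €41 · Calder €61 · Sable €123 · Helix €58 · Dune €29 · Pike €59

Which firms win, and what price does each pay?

Sorting: 123 (Sable), 68 (Onyx), 67 (Meridian), 61 (Calder), 59 (Pike), 58 (Helix), 41 (Cobalt), …
The 5 highest are Sable, Onyx, Meridian, Calder, Pike.
First losing bid is Helix's €58, which sets the uniform price.

Sable, Onyx, Meridian, Calder, Pike; each pays €58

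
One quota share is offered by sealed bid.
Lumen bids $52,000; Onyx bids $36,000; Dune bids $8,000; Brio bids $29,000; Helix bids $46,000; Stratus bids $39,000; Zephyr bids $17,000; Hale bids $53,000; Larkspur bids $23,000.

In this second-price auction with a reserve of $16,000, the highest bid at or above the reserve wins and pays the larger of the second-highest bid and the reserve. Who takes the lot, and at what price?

Hale pays $52,000

Rule: the highest bid at or above the reserve wins and pays the larger of the second-highest bid and the reserve.
Bids ranked: 53,000 (Hale) > 52,000 (Lumen) > 46,000 (Helix) > 39,000 (Stratus) > 36,000 (Onyx) > 29,000 (Brio) > …
Hale has the top bid at or above the reserve ($53,000).
Second-highest bid $52,000 exceeds the reserve $16,000 → payment $52,000.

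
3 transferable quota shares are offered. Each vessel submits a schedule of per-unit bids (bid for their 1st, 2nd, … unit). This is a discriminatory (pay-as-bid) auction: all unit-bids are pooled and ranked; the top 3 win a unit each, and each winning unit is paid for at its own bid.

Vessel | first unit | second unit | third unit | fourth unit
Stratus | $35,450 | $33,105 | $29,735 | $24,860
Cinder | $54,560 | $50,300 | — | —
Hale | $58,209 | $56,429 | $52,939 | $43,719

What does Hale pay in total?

Merging the schedules and taking the best 3: 58,209 (Hale-1), 56,429 (Hale-2), 54,560 (Cinder-1)
Next rejected bid: $52,939 (not a price — pay-as-bid).
Hale's winning unit-bids: 58,209 + 56,429 = $114,638.

Hale pays $114,638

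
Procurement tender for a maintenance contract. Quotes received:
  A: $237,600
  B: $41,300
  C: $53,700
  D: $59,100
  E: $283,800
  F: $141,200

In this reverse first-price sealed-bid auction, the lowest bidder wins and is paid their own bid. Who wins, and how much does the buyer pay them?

Rule: the lowest bidder wins and is paid their own bid.
Bids ranked: 41,300 (B) < 53,700 (C) < 59,100 (D) < 141,200 (F) < 237,600 (A) < 283,800 (E)
First-price: B is paid what they bid, $41,300.

B is paid $41,300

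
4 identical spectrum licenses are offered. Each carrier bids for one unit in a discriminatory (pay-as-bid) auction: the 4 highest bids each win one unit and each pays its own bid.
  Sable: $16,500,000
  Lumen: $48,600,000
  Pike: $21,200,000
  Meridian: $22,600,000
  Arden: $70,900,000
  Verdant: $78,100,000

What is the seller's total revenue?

Ordering the bids: 78,100,000 (Verdant), 70,900,000 (Arden), 48,600,000 (Lumen), 22,600,000 (Meridian), 21,200,000 (Pike), 16,500,000 (Sable)
Top 4: Verdant, Arden, Lumen, Meridian.
Total revenue = 78,100,000 + 70,900,000 + 48,600,000 + 22,600,000 = $220,200,000.

Total revenue: $220,200,000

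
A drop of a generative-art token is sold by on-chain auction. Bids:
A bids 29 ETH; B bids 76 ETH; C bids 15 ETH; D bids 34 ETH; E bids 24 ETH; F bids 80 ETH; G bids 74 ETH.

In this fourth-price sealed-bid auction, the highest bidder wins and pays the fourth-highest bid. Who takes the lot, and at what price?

F pays 34 ETH

Bids in order: 80 (F) > 76 (B) > 74 (G) > 34 (D) > 29 (A) > 24 (E) > …
F is highest; pays the fourth-highest bid, 34 ETH.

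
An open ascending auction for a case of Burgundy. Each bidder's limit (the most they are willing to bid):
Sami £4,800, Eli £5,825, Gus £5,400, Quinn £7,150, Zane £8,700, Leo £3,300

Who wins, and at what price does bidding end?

Limits in order: 8,700 (Zane) > 7,150 (Quinn) > 5,825 (Eli) > 5,400 (Gus) > 4,800 (Sami) > 3,300 (Leo)
Bidding ends when Quinn exits at £7,150; Zane takes it.

Zane wins at £7,150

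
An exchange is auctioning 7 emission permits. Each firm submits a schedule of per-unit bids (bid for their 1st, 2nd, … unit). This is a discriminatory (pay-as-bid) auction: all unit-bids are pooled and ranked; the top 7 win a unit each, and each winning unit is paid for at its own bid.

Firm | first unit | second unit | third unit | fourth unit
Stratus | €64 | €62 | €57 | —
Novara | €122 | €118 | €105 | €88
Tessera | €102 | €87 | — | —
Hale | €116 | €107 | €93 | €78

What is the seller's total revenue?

All unit-bids, highest first — top 7: 122 (Novara-1), 118 (Novara-2), 116 (Hale-1), 107 (Hale-2), 105 (Novara-3), 102 (Tessera-1), 93 (Hale-3)
Next rejected bid: €88 (not a price — pay-as-bid).
Each winning unit pays its own bid.
Revenue = 122 + 118 + 116 + 107 + 105 + 102 + 93 = €763.

Total revenue: €763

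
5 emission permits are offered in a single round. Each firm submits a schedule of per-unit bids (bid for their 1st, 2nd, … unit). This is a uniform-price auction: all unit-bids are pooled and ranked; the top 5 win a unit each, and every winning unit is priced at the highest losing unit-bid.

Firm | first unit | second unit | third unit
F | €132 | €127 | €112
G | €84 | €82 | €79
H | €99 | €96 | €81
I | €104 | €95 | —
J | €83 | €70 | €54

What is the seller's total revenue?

Merging the schedules and taking the best 5: 132 (F-1), 127 (F-2), 112 (F-3), 104 (I-1), 99 (H-1)
The (k+1)-th unit-bid is €96.
Allocation: F 3, H 1, I 1. Every unit priced at €96.
Revenue = 5 × 96 = €480.

Total revenue: €480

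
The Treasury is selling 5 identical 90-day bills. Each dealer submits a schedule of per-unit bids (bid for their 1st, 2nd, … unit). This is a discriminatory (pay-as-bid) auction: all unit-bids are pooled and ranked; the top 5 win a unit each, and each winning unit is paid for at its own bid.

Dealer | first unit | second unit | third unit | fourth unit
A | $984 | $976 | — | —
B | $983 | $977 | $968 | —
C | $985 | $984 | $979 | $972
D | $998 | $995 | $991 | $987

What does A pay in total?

Pooled unit-bids ranked (top 5): 998 (D-1), 995 (D-2), 991 (D-3), 987 (D-4), 985 (C-1)
Next rejected bid: $984 (not a price — pay-as-bid).
A wins no units.

A pays $0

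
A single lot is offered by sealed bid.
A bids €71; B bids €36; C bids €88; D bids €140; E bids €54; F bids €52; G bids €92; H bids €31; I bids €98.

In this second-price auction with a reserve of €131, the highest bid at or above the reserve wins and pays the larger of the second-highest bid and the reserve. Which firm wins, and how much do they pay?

D pays €131

Bids in order: 140 (D) > 98 (I) > 92 (G) > 88 (C) > 71 (A) > 54 (E) > …
Highest eligible bid: D at €140.
Second-highest bid €98 is below the reserve €131, so the reserve binds → payment €131.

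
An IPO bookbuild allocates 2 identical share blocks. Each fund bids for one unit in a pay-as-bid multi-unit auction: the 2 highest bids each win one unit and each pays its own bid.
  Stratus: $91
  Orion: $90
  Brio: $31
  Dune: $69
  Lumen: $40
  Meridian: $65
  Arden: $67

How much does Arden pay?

Arden pays $0

Sorting: 91 (Stratus), 90 (Orion), 69 (Dune), 67 (Arden), …
Winners (2 units): Stratus, Orion.
Arden does not win → $0.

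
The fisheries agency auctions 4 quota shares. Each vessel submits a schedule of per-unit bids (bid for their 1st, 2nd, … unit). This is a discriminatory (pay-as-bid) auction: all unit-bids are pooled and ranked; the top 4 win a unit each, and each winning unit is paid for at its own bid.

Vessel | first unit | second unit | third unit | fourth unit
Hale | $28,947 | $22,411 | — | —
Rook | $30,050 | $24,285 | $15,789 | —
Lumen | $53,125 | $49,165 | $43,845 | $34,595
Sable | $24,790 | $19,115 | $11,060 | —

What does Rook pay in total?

Rook pays $0

Pooled unit-bids ranked (top 4): 53,125 (Lumen-1), 49,165 (Lumen-2), 43,845 (Lumen-3), 34,595 (Lumen-4)
Next rejected bid: $30,050 (not a price — pay-as-bid).
Rook wins no units.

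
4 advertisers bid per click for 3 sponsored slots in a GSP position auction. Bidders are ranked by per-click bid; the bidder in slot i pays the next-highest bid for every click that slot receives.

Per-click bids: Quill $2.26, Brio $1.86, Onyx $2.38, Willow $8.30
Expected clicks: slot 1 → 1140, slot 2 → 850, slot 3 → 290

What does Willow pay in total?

Ranked by bid: $8.30 (Willow) > $2.38 (Onyx) > $2.26 (Quill) > $1.86 (Brio)
Willow holds slot 1 → pays next bid $2.38 × 1140 clicks = $2713.20.

Willow pays $2713.20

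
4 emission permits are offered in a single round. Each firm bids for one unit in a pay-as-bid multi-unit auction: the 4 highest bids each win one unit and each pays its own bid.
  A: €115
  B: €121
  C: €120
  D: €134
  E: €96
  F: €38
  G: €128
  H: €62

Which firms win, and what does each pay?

Sorting: 134 (D), 128 (G), 121 (B), 120 (C), 115 (A), 96 (E), …
Winners (4 units): D, G, B, C.
Each winner pays its own bid: D €134, G €128, B €121, C €120.

D €134, G €128, B €121, C €120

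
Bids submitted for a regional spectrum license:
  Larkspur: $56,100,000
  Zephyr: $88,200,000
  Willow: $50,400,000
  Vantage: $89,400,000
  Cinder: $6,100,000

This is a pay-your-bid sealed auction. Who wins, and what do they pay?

Vantage pays $89,400,000

Pay-your-bid sealed auction: the highest bidder wins and pays their own bid.
Bids in order: 89,400,000 (Vantage) > 88,200,000 (Zephyr) > 56,100,000 (Larkspur) > 50,400,000 (Willow) > 6,100,000 (Cinder)
Vantage is highest → pays own bid, $89,400,000.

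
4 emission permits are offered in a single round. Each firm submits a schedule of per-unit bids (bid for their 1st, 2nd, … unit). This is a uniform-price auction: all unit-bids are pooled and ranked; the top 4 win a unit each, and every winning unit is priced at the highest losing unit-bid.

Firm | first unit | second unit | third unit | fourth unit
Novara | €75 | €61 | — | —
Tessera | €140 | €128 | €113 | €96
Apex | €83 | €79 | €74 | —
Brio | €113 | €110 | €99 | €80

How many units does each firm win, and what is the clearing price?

Brio 1, Tessera 3; clearing price €110

All unit-bids, highest first — top 4: 140 (Tessera-1), 128 (Tessera-2), 113 (Tessera-3), 113 (Brio-1)
The (k+1)-th unit-bid is €110.
Allocation: Brio 1, Tessera 3.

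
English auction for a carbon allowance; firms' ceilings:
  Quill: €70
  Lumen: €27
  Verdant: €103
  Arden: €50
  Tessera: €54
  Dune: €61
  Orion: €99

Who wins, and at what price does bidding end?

Verdant wins at €99

Sorting limits: 103 (Verdant) > 99 (Orion) > 70 (Quill) > 61 (Dune) > 54 (Tessera) > 50 (Arden) > …
Once the price passes €99, only Verdant is left; the hammer falls at Orion's limit of €99.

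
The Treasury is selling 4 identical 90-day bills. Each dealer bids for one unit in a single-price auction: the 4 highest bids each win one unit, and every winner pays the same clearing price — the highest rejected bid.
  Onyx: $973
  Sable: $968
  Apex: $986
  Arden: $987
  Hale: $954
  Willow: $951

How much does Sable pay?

Sable pays $954

Sorting: 987 (Arden), 986 (Apex), 973 (Onyx), 968 (Sable), 954 (Hale), 951 (Willow)
The 4 highest are Arden, Apex, Onyx, Sable.
First losing bid is Hale's $954, which sets the uniform price.
Sable wins → pays $954.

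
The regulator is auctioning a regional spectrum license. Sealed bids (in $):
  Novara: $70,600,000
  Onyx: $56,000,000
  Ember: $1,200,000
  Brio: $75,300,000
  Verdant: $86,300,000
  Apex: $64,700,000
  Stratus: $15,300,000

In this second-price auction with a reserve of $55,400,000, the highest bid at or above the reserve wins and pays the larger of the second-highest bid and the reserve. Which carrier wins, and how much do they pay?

Sorting bids: 86,300,000 (Verdant) > 75,300,000 (Brio) > 70,600,000 (Novara) > 64,700,000 (Apex) > 56,000,000 (Onyx) > 15,300,000 (Stratus) > …
Highest eligible bid: Verdant at $86,300,000.
Second-highest bid $75,300,000 exceeds the reserve $55,400,000 → payment $75,300,000.

Verdant pays $75,300,000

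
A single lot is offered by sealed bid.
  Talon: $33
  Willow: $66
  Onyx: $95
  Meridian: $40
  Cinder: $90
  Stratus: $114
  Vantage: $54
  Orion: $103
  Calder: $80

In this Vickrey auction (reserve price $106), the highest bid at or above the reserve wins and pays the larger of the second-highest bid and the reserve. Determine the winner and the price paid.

Sorting bids: 114 (Stratus) > 103 (Orion) > 95 (Onyx) > 90 (Cinder) > 80 (Calder) > 66 (Willow) > …
Highest eligible bid: Stratus at $114.
max(second-highest $103, reserve $106) = $106.

Stratus pays $106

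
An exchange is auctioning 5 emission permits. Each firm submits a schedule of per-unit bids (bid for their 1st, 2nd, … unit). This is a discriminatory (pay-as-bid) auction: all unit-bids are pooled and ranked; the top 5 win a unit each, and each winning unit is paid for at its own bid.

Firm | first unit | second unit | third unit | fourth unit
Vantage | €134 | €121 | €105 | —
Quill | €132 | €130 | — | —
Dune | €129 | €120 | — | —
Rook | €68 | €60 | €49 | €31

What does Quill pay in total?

Pooled unit-bids ranked (top 5): 134 (Vantage-1), 132 (Quill-1), 130 (Quill-2), 129 (Dune-1), 121 (Vantage-2)
Next rejected bid: €120 (not a price — pay-as-bid).
Quill's winning unit-bids: 132 + 130 = €262.

Quill pays €262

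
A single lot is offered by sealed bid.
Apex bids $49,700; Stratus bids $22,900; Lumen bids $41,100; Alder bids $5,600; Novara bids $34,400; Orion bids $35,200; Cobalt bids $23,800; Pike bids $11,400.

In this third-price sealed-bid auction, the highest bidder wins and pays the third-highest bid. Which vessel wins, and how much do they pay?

Apex pays $35,200

Third-price sealed-bid auction: the highest bidder wins and pays the third-highest bid.
Bids in order: 49,700 (Apex) > 41,100 (Lumen) > 35,200 (Orion) > 34,400 (Novara) > 23,800 (Cobalt) > 22,900 (Stratus) > …
Apex is highest; pays the third-highest bid, $35,200.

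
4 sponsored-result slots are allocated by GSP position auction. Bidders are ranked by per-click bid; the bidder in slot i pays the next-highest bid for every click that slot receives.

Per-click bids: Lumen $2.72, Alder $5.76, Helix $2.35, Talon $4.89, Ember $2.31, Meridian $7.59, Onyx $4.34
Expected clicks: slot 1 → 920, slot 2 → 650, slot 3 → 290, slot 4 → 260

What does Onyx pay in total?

Onyx pays $707.20

Ranked by bid: $7.59 (Meridian) > $5.76 (Alder) > $4.89 (Talon) > $4.34 (Onyx) > $2.72 (Lumen) > …
Onyx holds slot 4 → pays next bid $2.72 × 260 clicks = $707.20.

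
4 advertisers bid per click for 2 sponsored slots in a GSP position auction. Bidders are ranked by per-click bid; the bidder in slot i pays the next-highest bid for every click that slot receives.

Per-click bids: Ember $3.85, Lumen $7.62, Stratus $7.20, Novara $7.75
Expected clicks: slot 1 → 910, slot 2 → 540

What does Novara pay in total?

Novara pays $6934.20

Ranked by bid: $7.75 (Novara) > $7.62 (Lumen) > $7.20 (Stratus) > …
Novara holds slot 1 → pays next bid $7.62 × 910 clicks = $6934.20.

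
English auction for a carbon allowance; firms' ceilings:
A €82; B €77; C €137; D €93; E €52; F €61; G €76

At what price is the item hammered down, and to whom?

C wins at €93

Open ascending-bid auction: the price rises until one bidder remains; the winner pays the price at which the last rival dropped out.
Limits in order: 137 (C) > 93 (D) > 82 (A) > 77 (B) > 76 (G) > 61 (F) > …
Bidding ends when D exits at €93; C takes it.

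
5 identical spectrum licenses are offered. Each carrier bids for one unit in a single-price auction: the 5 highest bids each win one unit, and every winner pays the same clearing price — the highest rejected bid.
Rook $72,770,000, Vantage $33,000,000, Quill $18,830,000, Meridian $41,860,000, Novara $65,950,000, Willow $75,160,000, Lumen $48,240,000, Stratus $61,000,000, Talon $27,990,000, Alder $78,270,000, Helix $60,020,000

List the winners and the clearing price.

Alder, Willow, Rook, Novara, Stratus; each pays $60,020,000

Bids ranked high→low: 78,270,000 (Alder), 75,160,000 (Willow), 72,770,000 (Rook), 65,950,000 (Novara), 61,000,000 (Stratus), 60,020,000 (Helix), 48,240,000 (Lumen), …
The 5 highest are Alder, Willow, Rook, Novara, Stratus.
Highest unsuccessful bid: $60,020,000 → clearing price.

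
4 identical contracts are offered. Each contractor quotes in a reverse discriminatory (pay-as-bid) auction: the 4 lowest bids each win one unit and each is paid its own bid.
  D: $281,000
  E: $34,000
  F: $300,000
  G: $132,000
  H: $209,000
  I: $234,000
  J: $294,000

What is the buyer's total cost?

Total cost: $609,000

Sorting: 34,000 (E), 132,000 (G), 209,000 (H), 234,000 (I), 281,000 (D), 294,000 (J), …
Lowest 4: E, G, H, I.
Total cost = 34,000 + 132,000 + 209,000 + 234,000 = $609,000.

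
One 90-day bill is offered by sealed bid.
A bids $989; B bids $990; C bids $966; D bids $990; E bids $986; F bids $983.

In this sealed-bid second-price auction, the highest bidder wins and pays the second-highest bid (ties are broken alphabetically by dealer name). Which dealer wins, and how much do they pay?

Bids in order: 990 (B) > 990 (D) > 989 (A) > 986 (E) > 983 (F) > 966 (C)
Tie at $990 → B wins by tie-break.
Second-price: B pays D's bid of $990.

B pays $990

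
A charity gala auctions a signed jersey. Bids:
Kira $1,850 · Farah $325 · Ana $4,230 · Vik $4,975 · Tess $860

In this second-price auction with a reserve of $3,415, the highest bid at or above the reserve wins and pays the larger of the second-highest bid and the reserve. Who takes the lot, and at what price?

Vik pays $4,230

Rule: the highest bid at or above the reserve wins and pays the larger of the second-highest bid and the reserve.
Sorting bids: 4,975 (Vik) > 4,230 (Ana) > 1,850 (Kira) > 860 (Tess) > 325 (Farah)
Vik has the top bid at or above the reserve ($4,975).
Second-highest bid $4,230 exceeds the reserve $3,415 → payment $4,230.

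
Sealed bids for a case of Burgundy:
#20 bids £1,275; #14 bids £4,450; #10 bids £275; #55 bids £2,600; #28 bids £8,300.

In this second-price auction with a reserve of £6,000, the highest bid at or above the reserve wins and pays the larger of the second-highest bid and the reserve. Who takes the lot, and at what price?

Bids in order: 8,300 (#28) > 4,450 (#14) > 2,600 (#55) > 1,275 (#20) > 275 (#10)
#28 has the top bid at or above the reserve (£8,300).
max(second-highest £4,450, reserve £6,000) = £6,000.

#28 pays £6,000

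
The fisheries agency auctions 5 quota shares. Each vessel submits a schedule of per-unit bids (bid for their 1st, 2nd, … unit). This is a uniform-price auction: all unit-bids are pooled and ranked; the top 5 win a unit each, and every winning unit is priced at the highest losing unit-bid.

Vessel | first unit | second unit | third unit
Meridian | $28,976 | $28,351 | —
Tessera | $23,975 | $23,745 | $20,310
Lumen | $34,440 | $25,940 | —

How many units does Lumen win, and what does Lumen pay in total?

All unit-bids, highest first — top 5: 34,440 (Lumen-1), 28,976 (Meridian-1), 28,351 (Meridian-2), 25,940 (Lumen-2), 23,975 (Tessera-1)
First bid not allocated: $23,745.
Lumen wins 2 unit(s) at $23,745 each.

Lumen: 2 units, pays $47,490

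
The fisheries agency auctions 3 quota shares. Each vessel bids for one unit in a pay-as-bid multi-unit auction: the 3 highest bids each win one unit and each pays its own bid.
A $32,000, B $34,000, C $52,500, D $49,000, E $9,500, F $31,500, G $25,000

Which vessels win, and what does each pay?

C $52,500, D $49,000, B $34,000

Bids ranked high→low: 52,500 (C), 49,000 (D), 34,000 (B), 32,000 (A), 31,500 (F), …
Top 3: C, D, B.
Each winner pays its own bid: C $52,500, D $49,000, B $34,000.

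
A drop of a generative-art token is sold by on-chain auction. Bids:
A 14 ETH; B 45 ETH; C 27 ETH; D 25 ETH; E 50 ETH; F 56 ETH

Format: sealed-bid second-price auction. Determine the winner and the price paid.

F pays 50 ETH

Sealed-bid second-price auction: the highest bidder wins and pays the second-highest bid.
Sorting bids: 56 (F) > 50 (E) > 45 (B) > 27 (C) > 25 (D) > 14 (A)
F wins with the highest bid; price is set by the runner-up at 50 ETH.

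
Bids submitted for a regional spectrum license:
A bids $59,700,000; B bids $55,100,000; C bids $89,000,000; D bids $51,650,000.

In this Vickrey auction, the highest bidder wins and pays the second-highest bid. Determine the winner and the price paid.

C pays $59,700,000

Bids ranked: 89,000,000 (C) > 59,700,000 (A) > 55,100,000 (B) > 51,650,000 (D)
C wins with the highest bid; price is set by the runner-up at $59,700,000.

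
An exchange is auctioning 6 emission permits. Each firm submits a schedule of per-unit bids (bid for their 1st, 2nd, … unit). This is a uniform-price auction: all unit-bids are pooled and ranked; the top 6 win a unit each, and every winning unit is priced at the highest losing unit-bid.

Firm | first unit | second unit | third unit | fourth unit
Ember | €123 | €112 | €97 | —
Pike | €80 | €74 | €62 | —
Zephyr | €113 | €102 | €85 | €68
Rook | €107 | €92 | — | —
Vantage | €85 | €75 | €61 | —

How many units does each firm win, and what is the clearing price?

Ember 3, Rook 1, Zephyr 2; clearing price €92

All unit-bids, highest first — top 6: 123 (Ember-1), 113 (Zephyr-1), 112 (Ember-2), 107 (Rook-1), 102 (Zephyr-2), 97 (Ember-3)
The (k+1)-th unit-bid is €92.
Allocation: Ember 3, Rook 1, Zephyr 2.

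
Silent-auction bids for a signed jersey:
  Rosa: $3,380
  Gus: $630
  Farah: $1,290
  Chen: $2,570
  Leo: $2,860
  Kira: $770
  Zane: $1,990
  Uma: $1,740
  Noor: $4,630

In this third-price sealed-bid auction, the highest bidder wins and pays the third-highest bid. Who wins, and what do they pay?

Bids ranked: 4,630 (Noor) > 3,380 (Rosa) > 2,860 (Leo) > 2,570 (Chen) > 1,990 (Zane) > 1,740 (Uma) > …
Noor is highest; pays the third-highest bid, $2,860.

Noor pays $2,860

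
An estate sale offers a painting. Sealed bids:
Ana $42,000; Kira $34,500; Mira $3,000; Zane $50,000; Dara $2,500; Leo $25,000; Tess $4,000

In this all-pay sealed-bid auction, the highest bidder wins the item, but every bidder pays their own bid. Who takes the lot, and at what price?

Zane pays $50,000

All-pay sealed-bid auction: the highest bidder wins the item, but every bidder pays their own bid.
Bids in order: 50,000 (Zane) > 42,000 (Ana) > 34,500 (Kira) > 25,000 (Leo) > 4,000 (Tess) > 3,000 (Mira) > …
Zane is highest and takes the item; every bidder forfeits their bid.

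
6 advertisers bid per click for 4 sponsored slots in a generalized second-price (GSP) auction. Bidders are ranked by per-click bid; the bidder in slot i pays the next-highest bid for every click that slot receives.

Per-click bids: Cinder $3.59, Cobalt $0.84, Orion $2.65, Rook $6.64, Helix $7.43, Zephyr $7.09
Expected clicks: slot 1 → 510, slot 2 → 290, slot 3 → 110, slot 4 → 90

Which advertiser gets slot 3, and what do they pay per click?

Per-click bids in order: $7.43 (Helix) > $7.09 (Zephyr) > $6.64 (Rook) > $3.59 (Cinder) > $2.65 (Orion) > …
Slot 3 goes to the third-ranked bidder, Rook, who pays the next bid down: $3.59/click.

Rook; $3.59 per click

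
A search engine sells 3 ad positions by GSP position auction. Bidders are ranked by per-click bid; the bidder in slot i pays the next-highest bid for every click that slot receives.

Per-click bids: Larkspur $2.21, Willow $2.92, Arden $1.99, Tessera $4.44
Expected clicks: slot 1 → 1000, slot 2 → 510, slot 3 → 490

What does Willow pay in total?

Sorting advertisers: $4.44 (Tessera) > $2.92 (Willow) > $2.21 (Larkspur) > $1.99 (Arden)
Willow holds slot 2 → pays next bid $2.21 × 510 clicks = $1127.10.

Willow pays $1127.10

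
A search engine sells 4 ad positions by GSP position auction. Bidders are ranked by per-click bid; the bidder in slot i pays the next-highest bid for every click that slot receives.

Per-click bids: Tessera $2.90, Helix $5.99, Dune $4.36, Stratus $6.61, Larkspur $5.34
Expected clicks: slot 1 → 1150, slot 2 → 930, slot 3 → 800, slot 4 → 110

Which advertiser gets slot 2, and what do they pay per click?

Ranked by bid: $6.61 (Stratus) > $5.99 (Helix) > $5.34 (Larkspur) > $4.36 (Dune) > $2.90 (Tessera)
Slot 2 goes to the second-ranked bidder, Helix, who pays the next bid down: $5.34/click.

Helix; $5.34 per click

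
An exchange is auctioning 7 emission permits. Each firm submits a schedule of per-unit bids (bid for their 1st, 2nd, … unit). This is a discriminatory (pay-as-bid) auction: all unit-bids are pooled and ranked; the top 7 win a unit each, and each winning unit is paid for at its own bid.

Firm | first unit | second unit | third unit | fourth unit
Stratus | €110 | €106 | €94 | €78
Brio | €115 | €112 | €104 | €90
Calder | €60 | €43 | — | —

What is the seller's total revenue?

Total revenue: €731

Merging the schedules and taking the best 7: 115 (Brio-1), 112 (Brio-2), 110 (Stratus-1), 106 (Stratus-2), 104 (Brio-3), 94 (Stratus-3), 90 (Brio-4)
Next rejected bid: €78 (not a price — pay-as-bid).
Each winning unit pays its own bid.
Revenue = 115 + 112 + 110 + 106 + 104 + 94 + 90 = €731.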